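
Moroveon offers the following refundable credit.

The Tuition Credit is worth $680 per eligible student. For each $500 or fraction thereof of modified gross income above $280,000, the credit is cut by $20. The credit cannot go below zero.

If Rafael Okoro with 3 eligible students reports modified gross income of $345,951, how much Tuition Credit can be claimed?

Tuition Credit: base = 3 × $680 = $2,040. income exceeds $280,000 by $65,951 → 132 increments × $20 = $2,640 ≥ base, so the credit is $0.

$0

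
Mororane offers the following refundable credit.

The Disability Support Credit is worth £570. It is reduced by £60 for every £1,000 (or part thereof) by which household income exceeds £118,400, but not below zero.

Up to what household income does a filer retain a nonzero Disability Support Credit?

£127,400

After 9 increments the reduction is 9 × £60 = £540, leaving £30; one more increment wipes it out. Increment 9 ends at excess 9 × £1,000 = £9,000, so the highest qualifying income is £118,400 + £9,000 = £127,400.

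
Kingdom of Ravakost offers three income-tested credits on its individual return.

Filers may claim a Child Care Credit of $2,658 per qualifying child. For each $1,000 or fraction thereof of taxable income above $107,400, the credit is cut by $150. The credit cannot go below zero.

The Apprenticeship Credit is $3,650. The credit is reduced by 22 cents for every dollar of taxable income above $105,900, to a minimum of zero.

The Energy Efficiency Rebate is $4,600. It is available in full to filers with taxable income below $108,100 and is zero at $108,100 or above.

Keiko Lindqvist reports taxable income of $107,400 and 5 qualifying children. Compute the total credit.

Child Care Credit: base = 5 × $2,658 = $13,290. $107,400 is at or below the $107,400 threshold, so the full $13,290 applies.
Apprenticeship Credit: 22% of the $1,500 excess over $105,900 is $330; credit = $3,650 − $330 = $3,320.
Energy Efficiency Rebate: $107,400 is below the $108,100 cutoff, so the full $4,600 applies.
Total: $13,290 + $3,320 + $4,600 = $21,210.

$21,210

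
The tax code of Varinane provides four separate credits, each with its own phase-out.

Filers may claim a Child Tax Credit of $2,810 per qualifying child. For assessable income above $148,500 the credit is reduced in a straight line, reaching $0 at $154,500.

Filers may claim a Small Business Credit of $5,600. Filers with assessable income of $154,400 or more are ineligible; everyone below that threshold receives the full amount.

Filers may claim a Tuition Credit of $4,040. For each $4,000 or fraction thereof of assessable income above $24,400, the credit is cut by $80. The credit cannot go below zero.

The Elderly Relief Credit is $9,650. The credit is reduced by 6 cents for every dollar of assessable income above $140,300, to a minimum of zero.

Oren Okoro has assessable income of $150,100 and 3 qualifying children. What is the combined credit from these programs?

$22,324

Child Tax Credit: base = 3 × $2,810 = $8,430. $150,100 is $1,600 into a $6,000 phase-out range, leaving 4,400/6,000 of the credit: $8,430 × 4,400/6,000 = $6,182.
Small Business Credit: $150,100 is below the $154,400 cutoff, so the full $5,600 applies.
Tuition Credit: income exceeds $24,400 by $125,700, which is 32 full-or-partial $4,000 increments; reduction = 32 × $80 = $2,560, leaving $1,480.
Elderly Relief Credit: 6% of the $9,800 excess over $140,300 is $588; credit = $9,650 − $588 = $9,062.
Total: $6,182 + $5,600 + $1,480 + $9,062 = $22,324.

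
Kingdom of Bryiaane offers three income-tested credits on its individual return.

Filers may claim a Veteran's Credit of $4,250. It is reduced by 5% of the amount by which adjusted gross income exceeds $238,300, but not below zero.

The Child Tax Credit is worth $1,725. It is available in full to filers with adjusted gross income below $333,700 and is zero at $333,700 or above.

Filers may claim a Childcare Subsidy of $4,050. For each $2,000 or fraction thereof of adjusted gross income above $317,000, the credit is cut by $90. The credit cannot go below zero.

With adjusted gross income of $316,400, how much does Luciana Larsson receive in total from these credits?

$6,120

Veteran's Credit: 5% of the $78,100 excess over $238,300 is $3,905; credit = $4,250 − $3,905 = $345.
Child Tax Credit: $316,400 is below the $333,700 cutoff, so the full $1,725 applies.
Childcare Subsidy: $316,400 is at or below the $317,000 threshold, so the full $4,050 applies.
Total: $345 + $1,725 + $4,050 = $6,120.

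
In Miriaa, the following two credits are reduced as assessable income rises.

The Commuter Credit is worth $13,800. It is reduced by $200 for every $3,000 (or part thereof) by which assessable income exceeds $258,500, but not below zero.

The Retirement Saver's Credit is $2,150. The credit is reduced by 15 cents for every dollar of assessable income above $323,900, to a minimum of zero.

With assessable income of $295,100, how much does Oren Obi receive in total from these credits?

Commuter Credit: income exceeds $258,500 by $36,600, which is 13 full-or-partial $3,000 increments; reduction = 13 × $200 = $2,600, leaving $11,200.
Retirement Saver's Credit: $295,100 is at or below the $323,900 threshold, so the full $2,150 applies.
Total: $11,200 + $2,150 = $13,350.

$13,350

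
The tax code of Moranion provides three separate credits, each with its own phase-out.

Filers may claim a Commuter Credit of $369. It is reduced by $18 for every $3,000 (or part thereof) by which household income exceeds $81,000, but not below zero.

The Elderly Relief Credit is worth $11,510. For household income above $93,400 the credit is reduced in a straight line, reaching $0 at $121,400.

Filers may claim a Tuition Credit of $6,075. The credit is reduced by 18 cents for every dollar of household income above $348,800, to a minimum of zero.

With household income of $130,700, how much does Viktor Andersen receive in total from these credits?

Commuter Credit: income exceeds $81,000 by $49,700, which is 17 full-or-partial $3,000 increments; reduction = 17 × $18 = $306, leaving $63.
Elderly Relief Credit: $130,700 is at or above $121,400, so the credit is $0.
Tuition Credit: $130,700 is at or below the $348,800 threshold, so the full $6,075 applies.
Total: $63 + $0 + $6,075 = $6,138.

$6,138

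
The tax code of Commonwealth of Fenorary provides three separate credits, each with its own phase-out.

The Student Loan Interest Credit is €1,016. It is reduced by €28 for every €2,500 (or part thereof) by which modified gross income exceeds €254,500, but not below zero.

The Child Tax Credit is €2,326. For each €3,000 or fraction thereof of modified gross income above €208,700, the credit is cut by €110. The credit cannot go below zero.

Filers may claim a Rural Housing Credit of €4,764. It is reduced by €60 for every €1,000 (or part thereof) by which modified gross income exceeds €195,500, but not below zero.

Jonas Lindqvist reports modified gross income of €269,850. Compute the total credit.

€1,100

Student Loan Interest Credit: income exceeds €254,500 by €15,350, which is 7 full-or-partial €2,500 increments; reduction = 7 × €28 = €196, leaving €820.
Child Tax Credit: income exceeds €208,700 by €61,150, which is 21 full-or-partial €3,000 increments; reduction = 21 × €110 = €2,310, leaving €16.
Rural Housing Credit: income exceeds €195,500 by €74,350, which is 75 full-or-partial €1,000 increments; reduction = 75 × €60 = €4,500, leaving €264.
Total: €820 + €16 + €264 = €1,100.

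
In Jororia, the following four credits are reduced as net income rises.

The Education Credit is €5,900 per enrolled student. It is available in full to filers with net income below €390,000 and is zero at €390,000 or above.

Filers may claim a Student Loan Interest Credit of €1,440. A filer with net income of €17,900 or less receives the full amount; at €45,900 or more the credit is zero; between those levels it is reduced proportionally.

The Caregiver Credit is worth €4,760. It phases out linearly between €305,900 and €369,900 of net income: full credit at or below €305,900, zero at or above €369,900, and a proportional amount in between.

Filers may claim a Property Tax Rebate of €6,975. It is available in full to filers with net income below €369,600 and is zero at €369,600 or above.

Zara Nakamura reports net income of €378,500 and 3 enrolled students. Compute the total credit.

Education Credit: base = 3 × €5,900 = €17,700. €378,500 is below the €390,000 cutoff, so the full €17,700 applies.
Student Loan Interest Credit: €378,500 is at or above €45,900, so the credit is €0.
Caregiver Credit: €378,500 is at or above €369,900, so the credit is €0.
Property Tax Rebate: €378,500 meets or exceeds the €369,600 cutoff, so the credit is €0.
Total: €17,700 + €0 + €0 + €0 = €17,700.

€17,700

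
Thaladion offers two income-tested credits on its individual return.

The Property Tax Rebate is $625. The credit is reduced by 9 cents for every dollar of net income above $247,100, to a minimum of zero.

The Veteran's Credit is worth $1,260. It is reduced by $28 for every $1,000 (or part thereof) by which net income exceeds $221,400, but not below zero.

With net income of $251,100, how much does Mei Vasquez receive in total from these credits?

Property Tax Rebate: 9% of the $4,000 excess over $247,100 is $360; credit = $625 − $360 = $265.
Veteran's Credit: income exceeds $221,400 by $29,700, which is 30 full-or-partial $1,000 increments; reduction = 30 × $28 = $840, leaving $420.
Total: $265 + $420 = $685.

$685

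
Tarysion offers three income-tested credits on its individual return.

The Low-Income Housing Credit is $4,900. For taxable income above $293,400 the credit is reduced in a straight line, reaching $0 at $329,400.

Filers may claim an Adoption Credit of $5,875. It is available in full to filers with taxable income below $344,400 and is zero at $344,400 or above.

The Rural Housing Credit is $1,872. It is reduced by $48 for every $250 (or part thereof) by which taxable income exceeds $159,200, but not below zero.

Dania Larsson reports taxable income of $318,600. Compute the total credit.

Low-Income Housing Credit: $318,600 is $25,200 into a $36,000 phase-out range, leaving 10,800/36,000 of the credit: $4,900 × 10,800/36,000 = $1,470.
Adoption Credit: $318,600 is below the $344,400 cutoff, so the full $5,875 applies.
Rural Housing Credit: income exceeds $159,200 by $159,400 → 638 increments × $48 = $30,624 ≥ base, so the credit is $0.
Total: $1,470 + $5,875 + $0 = $7,345.

$7,345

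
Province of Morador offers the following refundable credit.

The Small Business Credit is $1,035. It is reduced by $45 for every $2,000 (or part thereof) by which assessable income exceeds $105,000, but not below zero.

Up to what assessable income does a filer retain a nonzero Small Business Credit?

$149,000

After 22 increments the reduction is 22 × $45 = $990, leaving $45; one more increment wipes it out. Increment 22 ends at excess 22 × $2,000 = $44,000, so the highest qualifying income is $105,000 + $44,000 = $149,000.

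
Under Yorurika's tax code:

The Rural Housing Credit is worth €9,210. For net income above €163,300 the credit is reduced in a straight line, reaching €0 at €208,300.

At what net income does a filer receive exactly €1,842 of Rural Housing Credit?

€199,300

€1,842 is 1,842/9,210 of the full €9,210, so 7,368/9,210 of the €45,000 range has been used: income = €163,300 + €45,000 × 7,368/9,210 = €199,300.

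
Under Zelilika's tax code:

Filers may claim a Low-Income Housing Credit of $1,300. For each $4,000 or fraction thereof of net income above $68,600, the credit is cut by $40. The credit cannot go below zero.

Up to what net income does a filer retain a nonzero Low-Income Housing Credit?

$196,600

After 32 increments the reduction is 32 × $40 = $1,280, leaving $20; one more increment wipes it out. Increment 32 ends at excess 32 × $4,000 = $128,000, so the highest qualifying income is $68,600 + $128,000 = $196,600.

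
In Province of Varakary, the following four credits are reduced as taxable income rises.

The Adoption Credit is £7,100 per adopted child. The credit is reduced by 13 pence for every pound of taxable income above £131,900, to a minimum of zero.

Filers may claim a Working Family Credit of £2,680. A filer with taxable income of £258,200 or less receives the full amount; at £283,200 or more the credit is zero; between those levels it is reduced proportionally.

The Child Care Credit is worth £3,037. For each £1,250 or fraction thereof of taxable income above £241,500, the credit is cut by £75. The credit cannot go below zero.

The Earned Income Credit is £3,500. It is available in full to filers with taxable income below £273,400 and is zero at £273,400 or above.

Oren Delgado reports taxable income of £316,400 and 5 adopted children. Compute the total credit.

£11,515

Adoption Credit: base = 5 × £7,100 = £35,500. 13% of the £184,500 excess over £131,900 is £23,985; credit = £35,500 − £23,985 = £11,515.
Working Family Credit: £316,400 is at or above £283,200, so the credit is £0.
Child Care Credit: income exceeds £241,500 by £74,900 → 60 increments × £75 = £4,500 ≥ base, so the credit is £0.
Earned Income Credit: £316,400 meets or exceeds the £273,400 cutoff, so the credit is £0.
Total: £11,515 + £0 + £0 + £0 = £11,515.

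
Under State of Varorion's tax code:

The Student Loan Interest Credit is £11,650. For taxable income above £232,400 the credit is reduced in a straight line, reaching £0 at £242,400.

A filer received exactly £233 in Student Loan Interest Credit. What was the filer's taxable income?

£242,200

£233 is 233/11,650 of the full £11,650, so 11,417/11,650 of the £10,000 range has been used: income = £232,400 + £10,000 × 11,417/11,650 = £242,200.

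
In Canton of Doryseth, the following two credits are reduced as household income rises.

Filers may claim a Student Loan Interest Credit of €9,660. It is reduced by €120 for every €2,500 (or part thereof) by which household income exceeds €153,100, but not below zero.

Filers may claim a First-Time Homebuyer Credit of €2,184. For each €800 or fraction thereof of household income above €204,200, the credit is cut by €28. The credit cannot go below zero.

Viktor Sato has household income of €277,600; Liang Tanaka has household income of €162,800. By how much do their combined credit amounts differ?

€7,704

Viktor (€277,600): Student Loan Interest Credit: income exceeds €153,100 by €124,500, which is 50 full-or-partial €2,500 increments; reduction = 50 × €120 = €6,000, leaving €3,660. First-Time Homebuyer Credit: income exceeds €204,200 by €73,400 → 92 increments × €28 = €2,576 ≥ base, so the credit is €0. total €3,660 + €0 = €3,660
Liang (€162,800): Student Loan Interest Credit: income exceeds €153,100 by €9,700, which is 4 full-or-partial €2,500 increments; reduction = 4 × €120 = €480, leaving €9,180. First-Time Homebuyer Credit: €162,800 is at or below the €204,200 threshold, so the full €2,184 applies. total €9,180 + €2,184 = €11,364
Difference: |€3,660 − €11,364| = €7,704.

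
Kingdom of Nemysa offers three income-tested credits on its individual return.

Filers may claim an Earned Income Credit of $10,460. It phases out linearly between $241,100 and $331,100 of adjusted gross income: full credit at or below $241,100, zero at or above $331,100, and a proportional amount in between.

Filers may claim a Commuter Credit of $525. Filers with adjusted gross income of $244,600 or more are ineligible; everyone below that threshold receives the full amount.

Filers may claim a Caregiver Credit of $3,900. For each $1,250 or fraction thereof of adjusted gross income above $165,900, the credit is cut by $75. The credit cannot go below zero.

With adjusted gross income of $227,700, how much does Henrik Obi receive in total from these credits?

Earned Income Credit: $227,700 is at or below the $241,100 threshold, so the full $10,460 applies.
Commuter Credit: $227,700 is below the $244,600 cutoff, so the full $525 applies.
Caregiver Credit: income exceeds $165,900 by $61,800, which is 50 full-or-partial $1,250 increments; reduction = 50 × $75 = $3,750, leaving $150.
Total: $10,460 + $525 + $150 = $11,135.

$11,135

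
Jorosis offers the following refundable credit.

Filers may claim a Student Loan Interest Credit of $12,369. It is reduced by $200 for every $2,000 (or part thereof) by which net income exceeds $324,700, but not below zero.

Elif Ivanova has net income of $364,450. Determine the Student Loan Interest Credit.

Student Loan Interest Credit: income exceeds $324,700 by $39,750, which is 20 full-or-partial $2,000 increments; reduction = 20 × $200 = $4,000, leaving $8,369.

$8,369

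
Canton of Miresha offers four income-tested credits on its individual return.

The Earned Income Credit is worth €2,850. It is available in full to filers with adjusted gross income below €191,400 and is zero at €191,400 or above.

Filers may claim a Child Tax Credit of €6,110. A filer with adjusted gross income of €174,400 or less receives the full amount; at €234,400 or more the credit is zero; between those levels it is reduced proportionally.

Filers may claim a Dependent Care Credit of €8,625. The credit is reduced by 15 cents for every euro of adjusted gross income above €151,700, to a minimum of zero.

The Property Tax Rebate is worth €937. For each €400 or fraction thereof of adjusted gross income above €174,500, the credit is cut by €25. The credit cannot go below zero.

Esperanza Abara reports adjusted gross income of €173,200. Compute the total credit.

€15,297

Earned Income Credit: €173,200 is below the €191,400 cutoff, so the full €2,850 applies.
Child Tax Credit: €173,200 is at or below the €174,400 threshold, so the full €6,110 applies.
Dependent Care Credit: 15% of the €21,500 excess over €151,700 is €3,225; credit = €8,625 − €3,225 = €5,400.
Property Tax Rebate: €173,200 is at or below the €174,500 threshold, so the full €937 applies.
Total: €2,850 + €6,110 + €5,400 + €937 = €15,297.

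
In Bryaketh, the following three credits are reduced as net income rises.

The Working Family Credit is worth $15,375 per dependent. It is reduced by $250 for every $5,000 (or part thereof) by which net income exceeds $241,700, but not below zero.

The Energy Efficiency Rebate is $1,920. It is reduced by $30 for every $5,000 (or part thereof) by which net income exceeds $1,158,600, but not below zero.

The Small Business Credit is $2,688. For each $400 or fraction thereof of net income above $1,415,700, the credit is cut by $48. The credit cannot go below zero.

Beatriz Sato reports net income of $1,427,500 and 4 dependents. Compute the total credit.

Working Family Credit: base = 4 × $15,375 = $61,500. income exceeds $241,700 by $1,185,800, which is 238 full-or-partial $5,000 increments; reduction = 238 × $250 = $59,500, leaving $2,000.
Energy Efficiency Rebate: income exceeds $1,158,600 by $268,900, which is 54 full-or-partial $5,000 increments; reduction = 54 × $30 = $1,620, leaving $300.
Small Business Credit: income exceeds $1,415,700 by $11,800, which is 30 full-or-partial $400 increments; reduction = 30 × $48 = $1,440, leaving $1,248.
Total: $2,000 + $300 + $1,248 = $3,548.

$3,548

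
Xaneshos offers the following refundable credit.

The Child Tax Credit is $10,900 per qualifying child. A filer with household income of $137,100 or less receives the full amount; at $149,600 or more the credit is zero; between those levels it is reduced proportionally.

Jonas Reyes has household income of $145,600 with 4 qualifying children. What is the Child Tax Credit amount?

$13,952

Child Tax Credit: base = 4 × $10,900 = $43,600. $145,600 is $8,500 into a $12,500 phase-out range, leaving 4,000/12,500 of the credit: $43,600 × 4,000/12,500 = $13,952.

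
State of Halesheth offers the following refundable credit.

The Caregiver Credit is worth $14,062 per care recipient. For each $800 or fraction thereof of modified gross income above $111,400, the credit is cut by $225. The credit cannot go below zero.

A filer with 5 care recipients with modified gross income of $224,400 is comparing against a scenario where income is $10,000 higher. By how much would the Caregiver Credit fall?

$2,700

At $224,400 — base = 5 × $14,062 = $70,310. income exceeds $111,400 by $113,000, which is 142 full-or-partial $800 increments; reduction = 142 × $225 = $31,950, leaving $38,360.
At $234,400 — base = 5 × $14,062 = $70,310. income exceeds $111,400 by $123,000, which is 154 full-or-partial $800 increments; reduction = 154 × $225 = $34,650, leaving $35,660.
Lost: $38,360 − $35,660 = $2,700.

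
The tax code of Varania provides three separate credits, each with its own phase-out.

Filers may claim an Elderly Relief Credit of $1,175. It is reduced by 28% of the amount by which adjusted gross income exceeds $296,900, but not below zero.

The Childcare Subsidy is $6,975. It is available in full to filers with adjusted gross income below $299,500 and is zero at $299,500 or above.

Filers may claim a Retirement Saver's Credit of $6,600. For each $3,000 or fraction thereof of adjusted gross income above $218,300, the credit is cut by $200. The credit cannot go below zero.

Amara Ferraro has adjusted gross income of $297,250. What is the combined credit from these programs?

$9,252

Elderly Relief Credit: 28% of the $350 excess over $296,900 is $98; credit = $1,175 − $98 = $1,077.
Childcare Subsidy: $297,250 is below the $299,500 cutoff, so the full $6,975 applies.
Retirement Saver's Credit: income exceeds $218,300 by $78,950, which is 27 full-or-partial $3,000 increments; reduction = 27 × $200 = $5,400, leaving $1,200.
Total: $1,077 + $6,975 + $1,200 = $9,252.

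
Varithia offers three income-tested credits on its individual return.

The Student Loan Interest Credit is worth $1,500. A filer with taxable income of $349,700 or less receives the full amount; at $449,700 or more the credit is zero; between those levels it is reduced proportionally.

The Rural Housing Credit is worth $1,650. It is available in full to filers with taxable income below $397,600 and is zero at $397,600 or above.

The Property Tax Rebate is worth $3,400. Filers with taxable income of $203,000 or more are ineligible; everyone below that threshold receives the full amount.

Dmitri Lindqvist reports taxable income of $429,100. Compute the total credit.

Student Loan Interest Credit: $429,100 is $79,400 into a $100,000 phase-out range, leaving 20,600/100,000 of the credit: $1,500 × 20,600/100,000 = $309.
Rural Housing Credit: $429,100 meets or exceeds the $397,600 cutoff, so the credit is $0.
Property Tax Rebate: $429,100 meets or exceeds the $203,000 cutoff, so the credit is $0.
Total: $309 + $0 + $0 = $309.

$309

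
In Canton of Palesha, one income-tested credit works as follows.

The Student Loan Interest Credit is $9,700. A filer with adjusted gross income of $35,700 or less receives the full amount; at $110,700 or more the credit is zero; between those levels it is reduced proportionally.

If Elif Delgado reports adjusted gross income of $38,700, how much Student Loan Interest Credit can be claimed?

Student Loan Interest Credit: $38,700 is $3,000 into a $75,000 phase-out range, leaving 72,000/75,000 of the credit: $9,700 × 72,000/75,000 = $9,312.

$9,312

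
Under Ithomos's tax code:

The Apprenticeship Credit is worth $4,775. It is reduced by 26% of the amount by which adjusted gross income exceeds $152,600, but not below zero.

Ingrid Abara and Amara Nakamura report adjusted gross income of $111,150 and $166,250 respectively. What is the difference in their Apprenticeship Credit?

$3,549

Ingrid ($111,150): Apprenticeship Credit: $111,150 is at or below the $152,600 threshold, so the full $4,775 applies.
Amara ($166,250): Apprenticeship Credit: 26% of the $13,650 excess over $152,600 is $3,549; credit = $4,775 − $3,549 = $1,226.
Difference: |$4,775 − $1,226| = $3,549.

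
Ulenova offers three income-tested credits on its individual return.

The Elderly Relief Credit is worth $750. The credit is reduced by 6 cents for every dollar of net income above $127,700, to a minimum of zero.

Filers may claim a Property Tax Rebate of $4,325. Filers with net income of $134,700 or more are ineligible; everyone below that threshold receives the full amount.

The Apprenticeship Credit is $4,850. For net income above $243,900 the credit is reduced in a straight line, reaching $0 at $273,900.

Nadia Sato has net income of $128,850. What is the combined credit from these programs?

$9,856

Elderly Relief Credit: 6% of the $1,150 excess over $127,700 is $69; credit = $750 − $69 = $681.
Property Tax Rebate: $128,850 is below the $134,700 cutoff, so the full $4,325 applies.
Apprenticeship Credit: $128,850 is at or below the $243,900 threshold, so the full $4,850 applies.
Total: $681 + $4,325 + $4,850 = $9,856.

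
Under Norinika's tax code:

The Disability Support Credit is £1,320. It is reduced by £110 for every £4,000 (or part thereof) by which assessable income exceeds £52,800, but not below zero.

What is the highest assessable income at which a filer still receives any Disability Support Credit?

£96,800

After 11 increments the reduction is 11 × £110 = £1,210, leaving £110; one more increment wipes it out. Increment 11 ends at excess 11 × £4,000 = £44,000, so the highest qualifying income is £52,800 + £44,000 = £96,800.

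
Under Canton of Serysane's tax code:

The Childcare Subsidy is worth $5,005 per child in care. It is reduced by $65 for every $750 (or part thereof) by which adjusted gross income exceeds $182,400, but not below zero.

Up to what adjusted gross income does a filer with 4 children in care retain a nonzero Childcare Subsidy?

$412,650

Full credit = 4 × $5,005 = $20,020.
After 307 increments the reduction is 307 × $65 = $19,955, leaving $65; one more increment wipes it out. Increment 307 ends at excess 307 × $750 = $230,250, so the highest qualifying income is $182,400 + $230,250 = $412,650.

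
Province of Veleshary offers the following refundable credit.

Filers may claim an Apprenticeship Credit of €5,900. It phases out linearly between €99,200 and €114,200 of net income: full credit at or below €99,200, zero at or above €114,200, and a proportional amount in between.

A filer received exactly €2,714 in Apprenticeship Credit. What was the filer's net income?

€107,300

€2,714 is 2,714/5,900 of the full €5,900, so 3,186/5,900 of the €15,000 range has been used: income = €99,200 + €15,000 × 3,186/5,900 = €107,300.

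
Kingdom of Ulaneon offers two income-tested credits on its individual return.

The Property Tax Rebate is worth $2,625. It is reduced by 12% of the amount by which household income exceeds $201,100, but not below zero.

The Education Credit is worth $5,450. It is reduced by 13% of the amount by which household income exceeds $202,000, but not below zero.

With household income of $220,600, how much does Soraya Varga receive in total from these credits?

$3,317

Property Tax Rebate: 12% of the $19,500 excess over $201,100 is $2,340; credit = $2,625 − $2,340 = $285.
Education Credit: 13% of the $18,600 excess over $202,000 is $2,418; credit = $5,450 − $2,418 = $3,032.
Total: $285 + $3,032 = $3,317.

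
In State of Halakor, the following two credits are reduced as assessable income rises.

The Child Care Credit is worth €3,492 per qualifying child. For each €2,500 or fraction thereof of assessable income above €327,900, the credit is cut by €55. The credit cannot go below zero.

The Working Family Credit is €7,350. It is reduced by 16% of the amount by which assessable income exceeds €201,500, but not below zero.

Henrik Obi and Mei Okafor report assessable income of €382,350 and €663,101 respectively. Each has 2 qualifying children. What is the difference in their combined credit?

€5,774

Henrik (€382,350): Child Care Credit: base = 2 × €3,492 = €6,984. income exceeds €327,900 by €54,450, which is 22 full-or-partial €2,500 increments; reduction = 22 × €55 = €1,210, leaving €5,774. Working Family Credit: 16% of the €180,850 excess over €201,500 is €28,936 ≥ base, so the credit is €0. total €5,774 + €0 = €5,774
Mei (€663,101): Child Care Credit: base = 2 × €3,492 = €6,984. income exceeds €327,900 by €335,201 → 135 increments × €55 = €7,425 ≥ base, so the credit is €0. Working Family Credit: 16% of the €461,601 excess over €201,500 is €73,856.16 ≥ base, so the credit is €0. total €0 + €0 = €0
Difference: |€5,774 − €0| = €5,774.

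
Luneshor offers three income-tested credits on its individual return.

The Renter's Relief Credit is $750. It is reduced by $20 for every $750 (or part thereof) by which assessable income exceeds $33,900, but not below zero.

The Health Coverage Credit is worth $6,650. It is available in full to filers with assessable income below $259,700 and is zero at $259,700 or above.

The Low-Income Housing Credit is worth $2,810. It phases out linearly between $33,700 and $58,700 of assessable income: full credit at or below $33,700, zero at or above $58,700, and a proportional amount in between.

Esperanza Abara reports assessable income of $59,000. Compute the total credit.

$6,720

Renter's Relief Credit: income exceeds $33,900 by $25,100, which is 34 full-or-partial $750 increments; reduction = 34 × $20 = $680, leaving $70.
Health Coverage Credit: $59,000 is below the $259,700 cutoff, so the full $6,650 applies.
Low-Income Housing Credit: $59,000 is at or above $58,700, so the credit is $0.
Total: $70 + $6,650 + $0 = $6,720.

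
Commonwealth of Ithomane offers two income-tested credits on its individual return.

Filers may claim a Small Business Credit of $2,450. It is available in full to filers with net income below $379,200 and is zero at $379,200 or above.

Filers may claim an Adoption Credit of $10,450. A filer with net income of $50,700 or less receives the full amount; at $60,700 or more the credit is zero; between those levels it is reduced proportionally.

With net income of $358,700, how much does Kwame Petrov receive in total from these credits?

$2,450

Small Business Credit: $358,700 is below the $379,200 cutoff, so the full $2,450 applies.
Adoption Credit: $358,700 is at or above $60,700, so the credit is $0.
Total: $2,450 + $0 = $2,450.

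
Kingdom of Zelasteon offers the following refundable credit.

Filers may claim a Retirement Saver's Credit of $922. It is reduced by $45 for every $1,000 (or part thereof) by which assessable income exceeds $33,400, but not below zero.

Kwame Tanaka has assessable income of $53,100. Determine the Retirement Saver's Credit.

Retirement Saver's Credit: income exceeds $33,400 by $19,700, which is 20 full-or-partial $1,000 increments; reduction = 20 × $45 = $900, leaving $22.

$22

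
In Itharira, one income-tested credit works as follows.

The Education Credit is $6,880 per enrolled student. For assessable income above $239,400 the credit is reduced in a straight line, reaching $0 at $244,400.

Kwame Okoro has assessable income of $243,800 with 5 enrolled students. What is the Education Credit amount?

$4,128

Education Credit: base = 5 × $6,880 = $34,400. $243,800 is $4,400 into a $5,000 phase-out range, leaving 600/5,000 of the credit: $34,400 × 600/5,000 = $4,128.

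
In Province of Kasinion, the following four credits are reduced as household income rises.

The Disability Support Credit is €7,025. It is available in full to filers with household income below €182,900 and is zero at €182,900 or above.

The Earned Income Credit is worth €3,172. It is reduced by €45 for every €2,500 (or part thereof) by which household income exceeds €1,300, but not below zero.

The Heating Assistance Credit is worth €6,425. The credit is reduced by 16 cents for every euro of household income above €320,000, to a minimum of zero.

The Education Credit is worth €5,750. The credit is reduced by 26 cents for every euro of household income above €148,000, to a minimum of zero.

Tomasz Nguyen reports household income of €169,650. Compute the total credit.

€13,683

Disability Support Credit: €169,650 is below the €182,900 cutoff, so the full €7,025 applies.
Earned Income Credit: income exceeds €1,300 by €168,350, which is 68 full-or-partial €2,500 increments; reduction = 68 × €45 = €3,060, leaving €112.
Heating Assistance Credit: €169,650 is at or below the €320,000 threshold, so the full €6,425 applies.
Education Credit: 26% of the €21,650 excess over €148,000 is €5,629; credit = €5,750 − €5,629 = €121.
Total: €7,025 + €112 + €6,425 + €121 = €13,683.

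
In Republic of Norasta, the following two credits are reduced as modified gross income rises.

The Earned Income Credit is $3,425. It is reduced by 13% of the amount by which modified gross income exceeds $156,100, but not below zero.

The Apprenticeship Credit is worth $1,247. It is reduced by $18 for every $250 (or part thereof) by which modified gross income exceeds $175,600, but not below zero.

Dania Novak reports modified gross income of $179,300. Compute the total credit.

Earned Income Credit: 13% of the $23,200 excess over $156,100 is $3,016; credit = $3,425 − $3,016 = $409.
Apprenticeship Credit: income exceeds $175,600 by $3,700, which is 15 full-or-partial $250 increments; reduction = 15 × $18 = $270, leaving $977.
Total: $409 + $977 = $1,386.

$1,386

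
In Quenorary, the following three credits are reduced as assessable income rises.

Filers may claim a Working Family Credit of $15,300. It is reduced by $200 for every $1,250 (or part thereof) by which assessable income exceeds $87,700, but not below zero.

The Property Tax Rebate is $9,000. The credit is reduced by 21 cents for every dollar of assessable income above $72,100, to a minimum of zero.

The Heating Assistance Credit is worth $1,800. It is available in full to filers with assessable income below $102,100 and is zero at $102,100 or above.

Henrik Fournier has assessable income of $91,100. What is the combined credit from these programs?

$21,510

Working Family Credit: income exceeds $87,700 by $3,400, which is 3 full-or-partial $1,250 increments; reduction = 3 × $200 = $600, leaving $14,700.
Property Tax Rebate: 21% of the $19,000 excess over $72,100 is $3,990; credit = $9,000 − $3,990 = $5,010.
Heating Assistance Credit: $91,100 is below the $102,100 cutoff, so the full $1,800 applies.
Total: $14,700 + $5,010 + $1,800 = $21,510.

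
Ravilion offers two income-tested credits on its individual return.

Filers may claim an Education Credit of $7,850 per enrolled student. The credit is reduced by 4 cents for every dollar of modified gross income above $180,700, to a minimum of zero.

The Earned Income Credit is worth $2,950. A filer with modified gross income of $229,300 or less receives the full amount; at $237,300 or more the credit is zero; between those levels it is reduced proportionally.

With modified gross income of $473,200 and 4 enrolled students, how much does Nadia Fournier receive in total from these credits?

$19,700

Education Credit: base = 4 × $7,850 = $31,400. 4% of the $292,500 excess over $180,700 is $11,700; credit = $31,400 − $11,700 = $19,700.
Earned Income Credit: $473,200 is at or above $237,300, so the credit is $0.
Total: $19,700 + $0 = $19,700.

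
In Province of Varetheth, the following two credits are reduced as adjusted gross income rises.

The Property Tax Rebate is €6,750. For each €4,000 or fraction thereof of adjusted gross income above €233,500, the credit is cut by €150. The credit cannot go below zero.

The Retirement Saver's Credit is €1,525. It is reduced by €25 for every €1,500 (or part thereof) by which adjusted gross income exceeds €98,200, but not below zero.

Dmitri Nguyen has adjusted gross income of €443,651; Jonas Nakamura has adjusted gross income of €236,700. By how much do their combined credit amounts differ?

€6,600

Dmitri (€443,651): Property Tax Rebate: income exceeds €233,500 by €210,151 → 53 increments × €150 = €7,950 ≥ base, so the credit is €0. Retirement Saver's Credit: income exceeds €98,200 by €345,451 → 231 increments × €25 = €5,775 ≥ base, so the credit is €0. total €0 + €0 = €0
Jonas (€236,700): Property Tax Rebate: income exceeds €233,500 by €3,200, which is 1 full-or-partial €4,000 increment; reduction = 1 × €150 = €150, leaving €6,600. Retirement Saver's Credit: income exceeds €98,200 by €138,500 → 93 increments × €25 = €2,325 ≥ base, so the credit is €0. total €6,600 + €0 = €6,600
Difference: |€0 − €6,600| = €6,600.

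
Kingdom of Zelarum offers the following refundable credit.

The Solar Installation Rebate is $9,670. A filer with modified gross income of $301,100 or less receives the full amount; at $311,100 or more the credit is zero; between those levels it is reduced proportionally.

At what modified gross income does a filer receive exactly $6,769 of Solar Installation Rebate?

$304,100

$6,769 is 6,769/9,670 of the full $9,670, so 2,901/9,670 of the $10,000 range has been used: income = $301,100 + $10,000 × 2,901/9,670 = $304,100.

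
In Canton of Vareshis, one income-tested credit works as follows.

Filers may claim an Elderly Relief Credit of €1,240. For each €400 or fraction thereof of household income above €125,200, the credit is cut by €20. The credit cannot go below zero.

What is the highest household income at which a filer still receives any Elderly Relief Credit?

After 61 increments the reduction is 61 × €20 = €1,220, leaving €20; one more increment wipes it out. Increment 61 ends at excess 61 × €400 = €24,400, so the highest qualifying income is €125,200 + €24,400 = €149,600.

€149,600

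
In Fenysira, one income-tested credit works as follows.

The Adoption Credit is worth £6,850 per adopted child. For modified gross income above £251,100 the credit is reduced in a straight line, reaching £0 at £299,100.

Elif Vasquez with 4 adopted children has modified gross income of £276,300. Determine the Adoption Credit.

£13,015

Adoption Credit: base = 4 × £6,850 = £27,400. £276,300 is £25,200 into a £48,000 phase-out range, leaving 22,800/48,000 of the credit: £27,400 × 22,800/48,000 = £13,015.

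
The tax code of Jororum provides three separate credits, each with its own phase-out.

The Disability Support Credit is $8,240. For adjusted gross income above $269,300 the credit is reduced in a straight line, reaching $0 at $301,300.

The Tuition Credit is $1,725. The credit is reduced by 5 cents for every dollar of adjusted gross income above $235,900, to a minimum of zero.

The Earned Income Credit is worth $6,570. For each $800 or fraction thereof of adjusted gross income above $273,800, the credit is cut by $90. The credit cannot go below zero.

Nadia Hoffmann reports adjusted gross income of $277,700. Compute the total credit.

$12,197

Disability Support Credit: $277,700 is $8,400 into a $32,000 phase-out range, leaving 23,600/32,000 of the credit: $8,240 × 23,600/32,000 = $6,077.
Tuition Credit: 5% of the $41,800 excess over $235,900 is $2,090 ≥ base, so the credit is $0.
Earned Income Credit: income exceeds $273,800 by $3,900, which is 5 full-or-partial $800 increments; reduction = 5 × $90 = $450, leaving $6,120.
Total: $6,077 + $0 + $6,120 = $12,197.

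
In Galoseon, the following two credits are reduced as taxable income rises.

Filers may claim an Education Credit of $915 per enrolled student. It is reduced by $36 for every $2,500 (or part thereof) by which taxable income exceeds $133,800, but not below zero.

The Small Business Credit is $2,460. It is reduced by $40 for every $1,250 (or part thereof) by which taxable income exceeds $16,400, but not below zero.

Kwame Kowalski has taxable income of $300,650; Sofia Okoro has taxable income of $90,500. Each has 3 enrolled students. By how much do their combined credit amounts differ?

Kwame ($300,650): Education Credit: base = 3 × $915 = $2,745. income exceeds $133,800 by $166,850, which is 67 full-or-partial $2,500 increments; reduction = 67 × $36 = $2,412, leaving $333. Small Business Credit: income exceeds $16,400 by $284,250 → 228 increments × $40 = $9,120 ≥ base, so the credit is $0. total $333 + $0 = $333
Sofia ($90,500): Education Credit: base = 3 × $915 = $2,745. $90,500 is at or below the $133,800 threshold, so the full $2,745 applies. Small Business Credit: income exceeds $16,400 by $74,100, which is 60 full-or-partial $1,250 increments; reduction = 60 × $40 = $2,400, leaving $60. total $2,745 + $60 = $2,805
Difference: |$333 − $2,805| = $2,472.

$2,472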